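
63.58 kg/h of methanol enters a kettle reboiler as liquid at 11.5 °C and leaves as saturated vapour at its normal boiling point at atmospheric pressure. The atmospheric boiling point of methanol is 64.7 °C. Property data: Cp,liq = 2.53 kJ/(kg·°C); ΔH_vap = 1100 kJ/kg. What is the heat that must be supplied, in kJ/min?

Q = 1310 kJ/min

liquid 11.5→64.7 °C: 134.6 kJ/kg
vaporisation at 64.7 °C: 1100 kJ/kg
Δh = 134.6 + 1100 = 1234.6 kJ/kg
Q = ṁ·Δh = 63.58 kg/h × 1234.6 kJ/kg = 78496 kJ/h
|Q| = 21.804 kW = 1308.3 kJ/min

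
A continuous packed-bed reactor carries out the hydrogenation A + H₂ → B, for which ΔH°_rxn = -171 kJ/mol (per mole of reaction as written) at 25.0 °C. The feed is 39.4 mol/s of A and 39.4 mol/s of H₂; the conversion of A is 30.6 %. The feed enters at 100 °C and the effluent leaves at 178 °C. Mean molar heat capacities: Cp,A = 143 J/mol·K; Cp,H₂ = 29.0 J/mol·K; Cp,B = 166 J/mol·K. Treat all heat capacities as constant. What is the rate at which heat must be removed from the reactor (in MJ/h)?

Q_out = 5560 MJ/h

Extent of reaction ξ = 0.306 × 39.4 = 12.056 mol/s
Reaction term: ξ·ΔH°_rxn = 12.056 × -171 = -2061.6 kJ/s
Sensible, feed 100→25 °C: -508.26 kJ/s
Outlet flows (mol/s): A 27.344, H₂ 27.344, B 12.056
Sensible, products 25→178 °C: 1025.8 kJ/s
Q = ΔH = -1544.1 kJ/s = -1544.1 kW
Heat removed = 5558.8 MJ/h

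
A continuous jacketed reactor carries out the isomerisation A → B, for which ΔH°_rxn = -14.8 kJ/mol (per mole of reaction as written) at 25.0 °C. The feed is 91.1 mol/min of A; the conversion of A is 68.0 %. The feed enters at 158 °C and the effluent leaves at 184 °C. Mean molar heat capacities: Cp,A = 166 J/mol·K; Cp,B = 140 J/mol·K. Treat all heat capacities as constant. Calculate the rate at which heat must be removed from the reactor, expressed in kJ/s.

Extent of reaction ξ = 0.680 × 91.1 = 61.948 mol/min
Reaction term: ξ·ΔH°_rxn = 61.948 × -14.8 = -916.83 kJ/min
Sensible, feed 158→25 °C: -2011.3 kJ/min
Outlet flows (mol/min): A 29.152, B 61.948
Sensible, products 25→184 °C: 2148.4 kJ/min
Q = ΔH = -779.74 kJ/min = -12.996 kW
Heat removed = 12.996 kJ/s

Q_out = 13.0 kJ/s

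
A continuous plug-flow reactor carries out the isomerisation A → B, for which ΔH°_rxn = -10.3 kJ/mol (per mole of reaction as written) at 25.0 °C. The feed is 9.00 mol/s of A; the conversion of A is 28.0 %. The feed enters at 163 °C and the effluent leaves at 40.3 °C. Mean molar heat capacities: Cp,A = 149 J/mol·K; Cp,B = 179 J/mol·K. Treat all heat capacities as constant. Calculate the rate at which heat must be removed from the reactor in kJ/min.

Extent of reaction ξ = 0.280 × 9.00 = 2.52 mol/s
Reaction term: ξ·ΔH°_rxn = 2.52 × -10.3 = -25.956 kJ/s
Sensible, feed 163→25 °C: -185.06 kJ/s
Outlet flows (mol/s): A 6.48, B 2.52
Sensible, products 25→40.3 °C: 21.674 kJ/s
Q = ΔH = -189.34 kJ/s = -189.34 kW
Heat removed = 11360 kJ/min

Q_out = 11400 kJ/min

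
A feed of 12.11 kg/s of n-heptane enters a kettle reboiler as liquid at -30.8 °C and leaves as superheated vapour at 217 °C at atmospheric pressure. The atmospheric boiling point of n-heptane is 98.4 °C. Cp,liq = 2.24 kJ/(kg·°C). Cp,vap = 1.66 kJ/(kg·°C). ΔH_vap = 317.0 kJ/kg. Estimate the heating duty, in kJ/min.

Q = 584000 kJ/min

liquid -30.8→98.4 °C: 289.41 kJ/kg
vaporisation at 98.4 °C: 317 kJ/kg
vapour 98.4→217 °C: 196.88 kJ/kg
Δh = 289.41 + 317 + 196.88 = 803.28 kJ/kg
Q = ṁ·Δh = 12.11 kg/s × 803.28 kJ/kg = 9727.8 kJ/s
|Q| = 9727.8 kW = 583670 kJ/min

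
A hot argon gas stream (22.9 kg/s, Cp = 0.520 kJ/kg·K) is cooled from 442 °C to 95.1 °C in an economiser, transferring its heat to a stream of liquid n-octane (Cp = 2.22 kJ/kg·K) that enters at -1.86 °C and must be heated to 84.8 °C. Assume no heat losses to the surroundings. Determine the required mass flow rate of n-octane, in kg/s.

Heat released by hot stream: Q = 22.9 × 0.520 × (442 − 95.1) = 4130.9 kJ/s
Energy balance on cold side (adiabatic exchanger): Q = ṁ_c·Cp_c·(T_c,out − T_c,in)
ṁ_c = 4130.9 / [2.22 × (84.8 − -1.86)] = 21.472 kg/s

ṁ_c = 21.5 kg/s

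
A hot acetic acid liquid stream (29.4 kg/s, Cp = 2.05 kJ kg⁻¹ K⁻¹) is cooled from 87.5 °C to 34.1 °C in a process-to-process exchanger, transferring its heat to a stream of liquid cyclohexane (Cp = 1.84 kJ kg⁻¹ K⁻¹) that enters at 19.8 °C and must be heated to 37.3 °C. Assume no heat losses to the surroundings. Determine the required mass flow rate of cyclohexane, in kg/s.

Heat released by hot stream: Q = 29.4 × 2.05 × (87.5 − 34.1) = 3218.4 kJ/s
Energy balance on cold side (adiabatic exchanger): Q = ṁ_c·Cp_c·(T_c,out − T_c,in)
ṁ_c = 3218.4 / [1.84 × (37.3 − 19.8)] = 99.951 kg/s

ṁ_c = 100 kg/s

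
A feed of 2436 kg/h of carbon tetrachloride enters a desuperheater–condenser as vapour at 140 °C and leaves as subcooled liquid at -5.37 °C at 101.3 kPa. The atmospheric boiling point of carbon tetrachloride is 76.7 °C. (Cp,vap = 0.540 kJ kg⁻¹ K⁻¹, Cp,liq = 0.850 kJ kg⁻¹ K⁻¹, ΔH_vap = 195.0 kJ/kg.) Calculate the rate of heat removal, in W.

vapour 140→76.7 °C: -34.182 kJ/kg
condensation at 76.7 °C: -195 kJ/kg
liquid 76.7→-5.37 °C: -69.76 kJ/kg
Δh = -34.182 + -195 + -69.76 = -298.94 kJ/kg
Q = ṁ·Δh = 2436 kg/h × -298.94 kJ/kg = -728220 kJ/h
|Q| = 202.28 kW = 202280 W

Q_c = 202000 W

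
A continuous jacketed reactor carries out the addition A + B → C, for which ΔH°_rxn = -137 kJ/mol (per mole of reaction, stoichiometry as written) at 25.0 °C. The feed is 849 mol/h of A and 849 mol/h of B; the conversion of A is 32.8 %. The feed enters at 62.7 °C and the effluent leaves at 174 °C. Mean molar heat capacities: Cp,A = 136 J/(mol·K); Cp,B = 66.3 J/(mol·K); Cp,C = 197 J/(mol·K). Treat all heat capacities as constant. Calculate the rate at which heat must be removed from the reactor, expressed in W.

Extent of reaction ξ = 0.328 × 849 = 278.47 mol/h
Reaction term: ξ·ΔH°_rxn = 278.47 × -137 = -38151 kJ/h
Sensible, feed 62.7→25 °C: -6475.1 kJ/h
Outlet flows (mol/h): A 570.53, B 570.53, C 278.47
Sensible, products 25→174 °C: 25371 kJ/h
Q = ΔH = -19254 kJ/h = -5.3485 kW
Heat removed = 5348.5 W

Q_out = 5350 W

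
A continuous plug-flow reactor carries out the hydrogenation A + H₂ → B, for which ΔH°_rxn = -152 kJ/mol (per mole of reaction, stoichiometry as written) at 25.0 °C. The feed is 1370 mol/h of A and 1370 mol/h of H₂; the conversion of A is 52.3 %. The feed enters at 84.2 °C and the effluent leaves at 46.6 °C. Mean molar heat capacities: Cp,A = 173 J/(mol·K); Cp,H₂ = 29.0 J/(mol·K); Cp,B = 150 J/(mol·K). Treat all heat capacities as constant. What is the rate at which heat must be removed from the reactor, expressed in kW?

Extent of reaction ξ = 0.523 × 1370 = 716.51 mol/h
Reaction term: ξ·ΔH°_rxn = 716.51 × -152 = -108910 kJ/h
Sensible, feed 84.2→25 °C: -16383 kJ/h
Outlet flows (mol/h): A 653.49, H₂ 653.49, B 716.51
Sensible, products 25→46.6 °C: 5172.8 kJ/h
Q = ΔH = -120120 kJ/h = -33.367 kW
Heat removed = 33.367 kW

Q_out = 33.4 kW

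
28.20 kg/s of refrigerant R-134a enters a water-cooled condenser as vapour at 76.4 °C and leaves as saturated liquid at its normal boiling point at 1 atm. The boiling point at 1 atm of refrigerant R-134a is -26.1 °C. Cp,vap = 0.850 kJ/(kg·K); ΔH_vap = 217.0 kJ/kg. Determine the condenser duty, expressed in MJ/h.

Q_c = 30900 MJ/h

vapour 76.4→-26.1 °C: -87.125 kJ/kg
condensation at -26.1 °C: -217 kJ/kg
Δh = -87.125 + -217 = -304.12 kJ/kg
Q = ṁ·Δh = 28.20 kg/s × -304.12 kJ/kg = -8576.3 kJ/s
|Q| = 8576.3 kW = 30875 MJ/h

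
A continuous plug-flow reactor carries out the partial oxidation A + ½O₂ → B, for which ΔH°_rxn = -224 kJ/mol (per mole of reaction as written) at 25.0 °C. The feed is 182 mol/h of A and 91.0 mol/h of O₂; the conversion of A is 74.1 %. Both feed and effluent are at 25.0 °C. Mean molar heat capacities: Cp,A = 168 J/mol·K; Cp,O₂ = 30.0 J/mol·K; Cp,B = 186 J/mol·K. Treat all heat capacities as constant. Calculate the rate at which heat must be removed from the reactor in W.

Q_out = 8390 W

Extent of reaction ξ = 0.741 × 182 = 134.86 mol/h
Reaction term: ξ·ΔH°_rxn = 134.86 × -224 = -30209 kJ/h
Q = ΔH = -30209 kJ/h = -8.3914 kW
Heat removed = 8391.4 W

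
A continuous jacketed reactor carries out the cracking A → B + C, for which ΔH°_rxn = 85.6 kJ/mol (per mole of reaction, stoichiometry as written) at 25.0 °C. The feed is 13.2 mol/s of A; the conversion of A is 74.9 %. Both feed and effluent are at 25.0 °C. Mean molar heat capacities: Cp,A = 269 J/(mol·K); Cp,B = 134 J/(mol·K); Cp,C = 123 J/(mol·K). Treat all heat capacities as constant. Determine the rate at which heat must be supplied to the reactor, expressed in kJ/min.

Q_in = 50800 kJ/min

Extent of reaction ξ = 0.749 × 13.2 = 9.8868 mol/s
Reaction term: ξ·ΔH°_rxn = 9.8868 × 85.6 = 846.31 kJ/s
Q = ΔH = 846.31 kJ/s = 846.31 kW
Heat supplied = 50779 kJ/min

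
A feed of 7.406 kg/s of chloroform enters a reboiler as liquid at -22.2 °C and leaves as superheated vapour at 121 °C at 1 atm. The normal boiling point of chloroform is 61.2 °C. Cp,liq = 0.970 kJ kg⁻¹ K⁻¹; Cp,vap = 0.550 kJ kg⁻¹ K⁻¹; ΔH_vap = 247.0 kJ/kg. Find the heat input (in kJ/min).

Q = 160000 kJ/min

liquid -22.2→61.2 °C: 80.898 kJ/kg
vaporisation at 61.2 °C: 247 kJ/kg
vapour 61.2→121 °C: 32.89 kJ/kg
Δh = 80.898 + 247 + 32.89 = 360.79 kJ/kg
Q = ṁ·Δh = 7.406 kg/s × 360.79 kJ/kg = 2672 kJ/s
|Q| = 2672 kW = 160320 kJ/min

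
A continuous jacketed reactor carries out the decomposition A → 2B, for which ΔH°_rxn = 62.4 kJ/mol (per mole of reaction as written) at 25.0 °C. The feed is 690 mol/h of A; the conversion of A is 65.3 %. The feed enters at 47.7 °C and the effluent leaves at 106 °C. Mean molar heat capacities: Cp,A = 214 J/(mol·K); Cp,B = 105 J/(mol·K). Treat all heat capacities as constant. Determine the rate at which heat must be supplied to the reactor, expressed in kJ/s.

Q_in = 10.2 kJ/s

Extent of reaction ξ = 0.653 × 690 = 450.57 mol/h
Reaction term: ξ·ΔH°_rxn = 450.57 × 62.4 = 28116 kJ/h
Sensible, feed 47.7→25 °C: -3351.9 kJ/h
Outlet flows (mol/h): A 239.43, B 901.14
Sensible, products 25→106 °C: 11814 kJ/h
Q = ΔH = 36578 kJ/h = 10.161 kW
Heat supplied = 10.161 kJ/s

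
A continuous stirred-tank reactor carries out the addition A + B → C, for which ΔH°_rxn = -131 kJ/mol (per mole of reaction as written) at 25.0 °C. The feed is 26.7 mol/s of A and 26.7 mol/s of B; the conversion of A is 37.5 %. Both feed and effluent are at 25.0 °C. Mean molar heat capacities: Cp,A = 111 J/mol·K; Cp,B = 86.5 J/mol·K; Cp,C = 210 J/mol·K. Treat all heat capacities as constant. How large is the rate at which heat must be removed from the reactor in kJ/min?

Q_out = 78700 kJ/min

Extent of reaction ξ = 0.375 × 26.7 = 10.012 mol/s
Reaction term: ξ·ΔH°_rxn = 10.012 × -131 = -1311.6 kJ/s
Q = ΔH = -1311.6 kJ/s = -1311.6 kW
Heat removed = 78698 kJ/min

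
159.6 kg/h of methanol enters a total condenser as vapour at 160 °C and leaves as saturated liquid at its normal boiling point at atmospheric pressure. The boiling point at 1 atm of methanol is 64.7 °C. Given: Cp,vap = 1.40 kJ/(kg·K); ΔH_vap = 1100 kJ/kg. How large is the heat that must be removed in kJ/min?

vapour 160→64.7 °C: -133.42 kJ/kg
condensation at 64.7 °C: -1100 kJ/kg
Δh = -133.42 + -1100 = -1233.4 kJ/kg
Q = ṁ·Δh = 159.6 kg/h × -1233.4 kJ/kg = -196850 kJ/h
|Q| = 54.682 kW = 3280.9 kJ/min

Q_c = 3280 kJ/min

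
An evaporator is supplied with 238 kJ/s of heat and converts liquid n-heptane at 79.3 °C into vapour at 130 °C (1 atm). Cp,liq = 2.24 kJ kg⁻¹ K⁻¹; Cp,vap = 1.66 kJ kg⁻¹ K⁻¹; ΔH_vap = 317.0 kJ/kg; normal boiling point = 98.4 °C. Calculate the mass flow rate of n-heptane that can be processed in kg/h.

Δh = 2.24×(98.4−79.3) + 317.0 + 1.66×(130−98.4) = 412.24 kJ/kg
Q = 238 kJ/s = 238 kJ/s = 856800 kJ/h
ṁ = Q/Δh = 856800 / 412.24 = 2078.4 kg/h

ṁ = 2080 kg/h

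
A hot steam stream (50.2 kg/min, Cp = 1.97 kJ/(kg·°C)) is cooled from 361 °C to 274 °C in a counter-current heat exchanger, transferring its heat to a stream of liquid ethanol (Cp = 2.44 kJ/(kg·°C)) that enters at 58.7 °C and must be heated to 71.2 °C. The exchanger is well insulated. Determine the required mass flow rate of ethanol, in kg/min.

Heat released by hot stream: Q = 50.2 × 1.97 × (361 − 274) = 8603.8 kJ/min
Energy balance on cold side (adiabatic exchanger): Q = ṁ_c·Cp_c·(T_c,out − T_c,in)
ṁ_c = 8603.8 / [2.44 × (71.2 − 58.7)] = 282.09 kg/min

ṁ_c = 282 kg/min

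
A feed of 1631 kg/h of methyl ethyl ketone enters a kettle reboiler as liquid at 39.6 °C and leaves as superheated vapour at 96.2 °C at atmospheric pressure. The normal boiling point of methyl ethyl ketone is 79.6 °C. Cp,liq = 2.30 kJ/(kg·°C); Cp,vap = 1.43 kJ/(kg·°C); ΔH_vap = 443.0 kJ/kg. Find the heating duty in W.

liquid 39.6→79.6 °C: 92 kJ/kg
vaporisation at 79.6 °C: 443 kJ/kg
vapour 79.6→96.2 °C: 23.738 kJ/kg
Δh = 92 + 443 + 23.738 = 558.74 kJ/kg
Q = ṁ·Δh = 1631 kg/h × 558.74 kJ/kg = 911300 kJ/h
|Q| = 253.14 kW = 253140 W

Q = 253000 W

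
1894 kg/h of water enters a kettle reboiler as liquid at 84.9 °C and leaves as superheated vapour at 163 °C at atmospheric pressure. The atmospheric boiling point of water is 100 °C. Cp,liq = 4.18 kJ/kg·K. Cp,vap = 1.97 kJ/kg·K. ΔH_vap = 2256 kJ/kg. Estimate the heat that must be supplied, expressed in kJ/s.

liquid 84.9→100 °C: 63.118 kJ/kg
vaporisation at 100 °C: 2256 kJ/kg
vapour 100→163 °C: 124.11 kJ/kg
Δh = 63.118 + 2256 + 124.11 = 2443.2 kJ/kg
Q = ṁ·Δh = 1894 kg/h × 2443.2 kJ/kg = 4.6275e+06 kJ/h
|Q| = 1285.4 kW

Q = 1290 kJ/s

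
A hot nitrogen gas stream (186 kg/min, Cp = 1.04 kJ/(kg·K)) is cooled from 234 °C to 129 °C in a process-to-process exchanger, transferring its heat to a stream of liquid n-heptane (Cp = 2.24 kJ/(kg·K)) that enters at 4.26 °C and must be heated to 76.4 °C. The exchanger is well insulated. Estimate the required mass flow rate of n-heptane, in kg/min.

Heat released by hot stream: Q = 186 × 1.04 × (234 − 129) = 20311 kJ/min
Energy balance on cold side (adiabatic exchanger): Q = ṁ_c·Cp_c·(T_c,out − T_c,in)
ṁ_c = 20311 / [2.24 × (76.4 − 4.26)] = 125.69 kg/min

ṁ_c = 126 kg/min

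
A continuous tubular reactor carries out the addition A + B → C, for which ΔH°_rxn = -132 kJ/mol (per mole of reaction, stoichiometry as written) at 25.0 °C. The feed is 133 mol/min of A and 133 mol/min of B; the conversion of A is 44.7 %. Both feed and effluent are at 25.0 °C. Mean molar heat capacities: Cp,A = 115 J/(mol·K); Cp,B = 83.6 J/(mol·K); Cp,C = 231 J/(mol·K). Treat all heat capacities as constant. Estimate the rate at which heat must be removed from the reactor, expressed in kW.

Extent of reaction ξ = 0.447 × 133 = 59.451 mol/min
Reaction term: ξ·ΔH°_rxn = 59.451 × -132 = -7847.5 kJ/min
Q = ΔH = -7847.5 kJ/min = -130.79 kW
Heat removed = 130.79 kW

Q_out = 131 kW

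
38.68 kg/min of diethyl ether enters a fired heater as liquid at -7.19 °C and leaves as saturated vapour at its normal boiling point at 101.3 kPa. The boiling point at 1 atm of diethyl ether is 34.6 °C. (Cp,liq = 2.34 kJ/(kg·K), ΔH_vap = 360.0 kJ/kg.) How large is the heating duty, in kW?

Q = 295 kW

liquid -7.19→34.6 °C: 97.789 kJ/kg
vaporisation at 34.6 °C: 360 kJ/kg
Δh = 97.789 + 360 = 457.79 kJ/kg
Q = ṁ·Δh = 38.68 kg/min × 457.79 kJ/kg = 17707 kJ/min
|Q| = 295.12 kW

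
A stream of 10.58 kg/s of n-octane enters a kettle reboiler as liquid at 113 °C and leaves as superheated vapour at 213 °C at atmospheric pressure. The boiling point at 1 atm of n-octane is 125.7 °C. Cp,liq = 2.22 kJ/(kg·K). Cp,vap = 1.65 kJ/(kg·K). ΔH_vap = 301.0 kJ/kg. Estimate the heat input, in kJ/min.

liquid 113→125.7 °C: 28.194 kJ/kg
vaporisation at 125.7 °C: 301 kJ/kg
vapour 125.7→213 °C: 144.04 kJ/kg
Δh = 28.194 + 301 + 144.04 = 473.24 kJ/kg
Q = ṁ·Δh = 10.58 kg/s × 473.24 kJ/kg = 5006.9 kJ/s
|Q| = 5006.9 kW = 300410 kJ/min

Q = 300000 kJ/min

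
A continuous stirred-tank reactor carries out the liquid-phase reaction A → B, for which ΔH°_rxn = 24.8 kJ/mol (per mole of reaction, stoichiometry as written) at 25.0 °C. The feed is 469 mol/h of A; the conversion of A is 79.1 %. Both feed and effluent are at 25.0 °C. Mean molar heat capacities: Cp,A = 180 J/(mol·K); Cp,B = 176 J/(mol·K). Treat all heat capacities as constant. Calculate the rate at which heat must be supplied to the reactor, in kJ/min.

Q_in = 153 kJ/min

Extent of reaction ξ = 0.791 × 469 = 370.98 mol/h
Reaction term: ξ·ΔH°_rxn = 370.98 × 24.8 = 9200.3 kJ/h
Q = ΔH = 9200.3 kJ/h = 2.5556 kW
Heat supplied = 153.34 kJ/min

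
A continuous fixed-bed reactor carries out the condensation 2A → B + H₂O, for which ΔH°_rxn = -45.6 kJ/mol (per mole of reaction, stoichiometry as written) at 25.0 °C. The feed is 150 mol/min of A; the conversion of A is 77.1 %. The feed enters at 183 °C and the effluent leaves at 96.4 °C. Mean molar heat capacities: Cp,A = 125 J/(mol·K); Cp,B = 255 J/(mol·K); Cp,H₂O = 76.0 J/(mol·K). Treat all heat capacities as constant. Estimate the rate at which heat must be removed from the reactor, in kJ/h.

Extent of reaction ξ = 0.771 × 150 / 2 = 57.825 mol/min
Reaction term: ξ·ΔH°_rxn = 57.825 × -45.6 = -2636.8 kJ/min
Sensible, feed 183→25 °C: -2962.5 kJ/min
Outlet flows (mol/min): A 34.35, B 57.825, H₂O 57.825
Sensible, products 25→96.4 °C: 1673.2 kJ/min
Q = ΔH = -3926.1 kJ/min = -65.436 kW
Heat removed = 235570 kJ/h

Q_out = 236000 kJ/h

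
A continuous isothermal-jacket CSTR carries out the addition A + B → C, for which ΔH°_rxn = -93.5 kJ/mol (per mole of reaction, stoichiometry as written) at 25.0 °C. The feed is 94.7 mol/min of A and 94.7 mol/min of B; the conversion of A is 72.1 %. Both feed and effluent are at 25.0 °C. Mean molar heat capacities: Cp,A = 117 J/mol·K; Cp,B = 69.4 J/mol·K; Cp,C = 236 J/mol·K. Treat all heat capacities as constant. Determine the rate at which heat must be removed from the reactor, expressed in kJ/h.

Extent of reaction ξ = 0.721 × 94.7 = 68.279 mol/min
Reaction term: ξ·ΔH°_rxn = 68.279 × -93.5 = -6384.1 kJ/min
Q = ΔH = -6384.1 kJ/min = -106.4 kW
Heat removed = 383040 kJ/h

Q_out = 383000 kJ/h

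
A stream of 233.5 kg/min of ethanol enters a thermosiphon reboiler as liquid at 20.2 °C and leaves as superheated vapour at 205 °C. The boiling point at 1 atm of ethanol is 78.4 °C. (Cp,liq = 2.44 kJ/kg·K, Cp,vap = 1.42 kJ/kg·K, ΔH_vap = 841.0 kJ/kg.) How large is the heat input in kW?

liquid 20.2→78.4 °C: 142.01 kJ/kg
vaporisation at 78.4 °C: 841 kJ/kg
vapour 78.4→205 °C: 179.77 kJ/kg
Δh = 142.01 + 841 + 179.77 = 1162.8 kJ/kg
Q = ṁ·Δh = 233.5 kg/min × 1162.8 kJ/kg = 271510 kJ/min
|Q| = 4525.2 kW

Q = 4530 kW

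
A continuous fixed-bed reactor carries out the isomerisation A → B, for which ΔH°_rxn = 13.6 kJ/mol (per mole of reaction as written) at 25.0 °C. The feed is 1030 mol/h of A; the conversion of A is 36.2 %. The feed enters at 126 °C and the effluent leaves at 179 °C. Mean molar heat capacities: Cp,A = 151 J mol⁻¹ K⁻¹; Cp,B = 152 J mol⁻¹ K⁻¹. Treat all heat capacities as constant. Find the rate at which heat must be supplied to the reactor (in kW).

Extent of reaction ξ = 0.362 × 1030 = 372.86 mol/h
Reaction term: ξ·ΔH°_rxn = 372.86 × 13.6 = 5070.9 kJ/h
Sensible, feed 126→25 °C: -15709 kJ/h
Outlet flows (mol/h): A 657.14, B 372.86
Sensible, products 25→179 °C: 24009 kJ/h
Q = ΔH = 13371 kJ/h = 3.7143 kW
Heat supplied = 3.7143 kW

Q_in = 3.71 kW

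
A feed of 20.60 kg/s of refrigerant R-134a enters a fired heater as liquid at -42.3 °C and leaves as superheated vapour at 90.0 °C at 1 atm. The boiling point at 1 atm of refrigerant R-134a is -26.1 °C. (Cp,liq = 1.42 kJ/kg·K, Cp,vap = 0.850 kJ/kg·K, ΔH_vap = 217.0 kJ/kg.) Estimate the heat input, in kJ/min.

liquid -42.3→-26.1 °C: 23.004 kJ/kg
vaporisation at -26.1 °C: 217 kJ/kg
vapour -26.1→90.0 °C: 98.685 kJ/kg
Δh = 23.004 + 217 + 98.685 = 338.69 kJ/kg
Q = ṁ·Δh = 20.60 kg/s × 338.69 kJ/kg = 6977 kJ/s
|Q| = 6977 kW = 418620 kJ/min

Q = 419000 kJ/min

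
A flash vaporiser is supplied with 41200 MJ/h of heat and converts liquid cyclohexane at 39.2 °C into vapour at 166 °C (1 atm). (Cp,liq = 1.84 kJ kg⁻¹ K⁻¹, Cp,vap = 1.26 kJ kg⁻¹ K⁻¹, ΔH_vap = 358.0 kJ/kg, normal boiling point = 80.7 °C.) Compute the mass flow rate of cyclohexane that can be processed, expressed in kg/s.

ṁ = 21.1 kg/s

Δh = 1.84×(80.7−39.2) + 358.0 + 1.26×(166−80.7) = 541.84 kJ/kg
Q = 41200 MJ/h = 11444 kJ/s = 11444 kJ/s
ṁ = Q/Δh = 11444 / 541.84 = 21.122 kg/s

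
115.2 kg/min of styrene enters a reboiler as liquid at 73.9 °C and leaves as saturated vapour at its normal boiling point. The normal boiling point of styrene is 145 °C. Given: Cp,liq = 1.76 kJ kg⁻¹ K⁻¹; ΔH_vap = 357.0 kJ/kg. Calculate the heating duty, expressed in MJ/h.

Q = 3330 MJ/h

liquid 73.9→145 °C: 125.14 kJ/kg
vaporisation at 145 °C: 357 kJ/kg
Δh = 125.14 + 357 = 482.14 kJ/kg
Q = ṁ·Δh = 115.2 kg/min × 482.14 kJ/kg = 55542 kJ/min
|Q| = 925.7 kW = 3332.5 MJ/h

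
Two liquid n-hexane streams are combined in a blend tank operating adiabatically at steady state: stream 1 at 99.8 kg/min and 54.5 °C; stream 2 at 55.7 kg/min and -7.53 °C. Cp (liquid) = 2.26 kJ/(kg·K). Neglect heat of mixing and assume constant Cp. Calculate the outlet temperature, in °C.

No heat crosses the boundary, so H_out = H_in.
T_out = Σ ṁᵢCp,ᵢTᵢ / Σ ṁᵢCp,ᵢ
      = 11344 / 351.43 = 32.281 °C

T_out = 32.3 °C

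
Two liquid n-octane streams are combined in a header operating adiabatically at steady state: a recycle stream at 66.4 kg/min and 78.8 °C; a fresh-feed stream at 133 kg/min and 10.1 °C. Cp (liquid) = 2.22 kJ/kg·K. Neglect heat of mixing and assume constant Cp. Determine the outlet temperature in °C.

Energy balance with Q = 0: Σ ṁᵢCp,ᵢ(T_out − Tᵢ) = 0
T_out = Σ ṁᵢCp,ᵢTᵢ / Σ ṁᵢCp,ᵢ
      = 14598 / 442.67 = 32.977 °C

T_out = 33.0 °C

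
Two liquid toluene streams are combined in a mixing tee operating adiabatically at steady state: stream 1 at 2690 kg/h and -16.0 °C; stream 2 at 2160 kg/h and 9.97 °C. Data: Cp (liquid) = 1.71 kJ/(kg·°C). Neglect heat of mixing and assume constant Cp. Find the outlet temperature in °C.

T_out = -4.43 °C

No heat crosses the boundary, so H_out = H_in.
Σ ṁᵢCp,ᵢTᵢ = 2690×1.71×-16.0 + 2160×1.71×9.97 = -36773
Σ ṁᵢCp,ᵢ = 2690×1.71 + 2160×1.71 = 8293.5
T_out = -36773 / 8293.5 = -4.434 °C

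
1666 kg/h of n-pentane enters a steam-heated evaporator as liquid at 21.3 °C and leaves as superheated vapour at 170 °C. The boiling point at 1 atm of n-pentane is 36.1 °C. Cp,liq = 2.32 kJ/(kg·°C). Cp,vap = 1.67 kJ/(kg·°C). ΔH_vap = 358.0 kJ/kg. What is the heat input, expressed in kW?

Q = 285 kW

liquid 21.3→36.1 °C: 34.336 kJ/kg
vaporisation at 36.1 °C: 358 kJ/kg
vapour 36.1→170 °C: 223.61 kJ/kg
Δh = 34.336 + 358 + 223.61 = 615.95 kJ/kg
Q = ṁ·Δh = 1666 kg/h × 615.95 kJ/kg = 1.0262e+06 kJ/h
|Q| = 285.05 kW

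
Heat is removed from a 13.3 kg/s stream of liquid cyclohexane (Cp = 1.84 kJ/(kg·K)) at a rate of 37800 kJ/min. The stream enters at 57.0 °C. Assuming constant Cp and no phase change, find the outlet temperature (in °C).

Q = 37800 kJ/min = 630 kJ/s
ΔT = Q/(ṁ·Cp) = 630/(13.3×1.84) = 25.744 K
T_out = 57.0 − 25.744 = 31.256 °C

T_out = 31.3 °C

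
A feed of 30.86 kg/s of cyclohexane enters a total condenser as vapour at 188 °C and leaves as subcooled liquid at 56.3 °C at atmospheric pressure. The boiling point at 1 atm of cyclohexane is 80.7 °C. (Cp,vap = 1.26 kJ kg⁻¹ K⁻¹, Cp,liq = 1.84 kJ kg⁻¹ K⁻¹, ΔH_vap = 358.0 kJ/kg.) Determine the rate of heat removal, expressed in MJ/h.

vapour 188→80.7 °C: -135.2 kJ/kg
condensation at 80.7 °C: -358 kJ/kg
liquid 80.7→56.3 °C: -44.896 kJ/kg
Δh = -135.2 + -358 + -44.896 = -538.09 kJ/kg
Q = ṁ·Δh = 30.86 kg/s × -538.09 kJ/kg = -16606 kJ/s
|Q| = 16606 kW = 59780 MJ/h

Q_c = 59800 MJ/h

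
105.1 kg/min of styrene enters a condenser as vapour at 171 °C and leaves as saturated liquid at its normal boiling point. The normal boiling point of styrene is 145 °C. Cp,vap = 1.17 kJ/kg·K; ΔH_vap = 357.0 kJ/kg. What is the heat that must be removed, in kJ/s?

Q_c = 679 kJ/s

vapour 171→145 °C: -30.42 kJ/kg
condensation at 145 °C: -357 kJ/kg
Δh = -30.42 + -357 = -387.42 kJ/kg
Q = ṁ·Δh = 105.1 kg/min × -387.42 kJ/kg = -40718 kJ/min
|Q| = 678.63 kW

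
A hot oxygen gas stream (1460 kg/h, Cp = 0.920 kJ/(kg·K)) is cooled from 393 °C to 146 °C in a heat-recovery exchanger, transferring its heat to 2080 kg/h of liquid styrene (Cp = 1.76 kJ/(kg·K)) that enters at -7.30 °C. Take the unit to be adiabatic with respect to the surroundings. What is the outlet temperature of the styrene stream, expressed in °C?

T_c,out = 83.3 °C

Heat released by hot stream: Q = 1460 × 0.920 × (393 − 146) = 331770 kJ/h
Energy balance on cold side (adiabatic exchanger): Q = ṁ_c·Cp_c·(T_c,out − T_c,in)
T_c,out = -7.30 + 331770/(2080 × 1.76) = 83.328 °C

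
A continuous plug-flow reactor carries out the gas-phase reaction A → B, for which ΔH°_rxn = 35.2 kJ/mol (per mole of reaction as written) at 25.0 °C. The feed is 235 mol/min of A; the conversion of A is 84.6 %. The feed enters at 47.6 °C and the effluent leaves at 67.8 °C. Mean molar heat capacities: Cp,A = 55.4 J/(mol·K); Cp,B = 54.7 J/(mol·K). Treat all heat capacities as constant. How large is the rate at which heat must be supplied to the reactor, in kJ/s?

Q_in = 121 kJ/s

Extent of reaction ξ = 0.846 × 235 = 198.81 mol/min
Reaction term: ξ·ΔH°_rxn = 198.81 × 35.2 = 6998.1 kJ/min
Sensible, feed 47.6→25 °C: -294.23 kJ/min
Outlet flows (mol/min): A 36.19, B 198.81
Sensible, products 25→67.8 °C: 551.26 kJ/min
Q = ΔH = 7255.1 kJ/min = 120.92 kW
Heat supplied = 120.92 kJ/s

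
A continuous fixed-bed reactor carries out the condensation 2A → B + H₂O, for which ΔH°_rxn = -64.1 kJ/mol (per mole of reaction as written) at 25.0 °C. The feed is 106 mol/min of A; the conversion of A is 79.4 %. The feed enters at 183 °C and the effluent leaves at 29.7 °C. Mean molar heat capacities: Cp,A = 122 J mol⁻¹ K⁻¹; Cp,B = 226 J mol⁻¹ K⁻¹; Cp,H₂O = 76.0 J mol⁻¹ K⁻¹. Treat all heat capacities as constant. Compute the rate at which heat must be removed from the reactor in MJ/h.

Extent of reaction ξ = 0.794 × 106 / 2 = 42.082 mol/min
Reaction term: ξ·ΔH°_rxn = 42.082 × -64.1 = -2697.5 kJ/min
Sensible, feed 183→25 °C: -2043.3 kJ/min
Outlet flows (mol/min): A 21.836, B 42.082, H₂O 42.082
Sensible, products 25→29.7 °C: 72.252 kJ/min
Q = ΔH = -4668.5 kJ/min = -77.808 kW
Heat removed = 280.11 MJ/h

Q_out = 280 MJ/h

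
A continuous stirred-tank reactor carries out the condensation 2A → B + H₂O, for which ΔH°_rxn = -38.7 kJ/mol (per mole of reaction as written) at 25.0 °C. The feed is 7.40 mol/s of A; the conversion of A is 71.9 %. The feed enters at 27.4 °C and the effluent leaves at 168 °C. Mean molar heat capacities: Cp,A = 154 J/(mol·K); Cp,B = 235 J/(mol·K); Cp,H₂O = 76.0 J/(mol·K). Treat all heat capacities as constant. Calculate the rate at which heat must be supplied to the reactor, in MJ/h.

Q_in = 210 MJ/h

Extent of reaction ξ = 0.719 × 7.40 / 2 = 2.6603 mol/s
Reaction term: ξ·ΔH°_rxn = 2.6603 × -38.7 = -102.95 kJ/s
Sensible, feed 27.4→25 °C: -2.735 kJ/s
Outlet flows (mol/s): A 2.0794, B 2.6603, H₂O 2.6603
Sensible, products 25→168 °C: 164.1 kJ/s
Q = ΔH = 58.415 kJ/s = 58.415 kW
Heat supplied = 210.3 MJ/h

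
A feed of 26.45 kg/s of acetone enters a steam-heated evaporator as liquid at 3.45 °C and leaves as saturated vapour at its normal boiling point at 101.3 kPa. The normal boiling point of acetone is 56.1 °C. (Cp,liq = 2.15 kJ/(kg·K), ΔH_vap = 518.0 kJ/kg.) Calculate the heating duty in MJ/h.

Q = 60100 MJ/h

liquid 3.45→56.1 °C: 113.2 kJ/kg
vaporisation at 56.1 °C: 518 kJ/kg
Δh = 113.2 + 518 = 631.2 kJ/kg
Q = ṁ·Δh = 26.45 kg/s × 631.2 kJ/kg = 16695 kJ/s
|Q| = 16695 kW = 60103 MJ/h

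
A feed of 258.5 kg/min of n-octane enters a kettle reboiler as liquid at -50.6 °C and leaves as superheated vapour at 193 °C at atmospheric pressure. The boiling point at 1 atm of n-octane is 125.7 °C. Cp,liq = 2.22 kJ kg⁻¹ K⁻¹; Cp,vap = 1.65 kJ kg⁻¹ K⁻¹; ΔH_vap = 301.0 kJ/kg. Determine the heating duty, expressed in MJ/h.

Q = 12500 MJ/h

liquid -50.6→125.7 °C: 391.39 kJ/kg
vaporisation at 125.7 °C: 301 kJ/kg
vapour 125.7→193 °C: 111.04 kJ/kg
Δh = 391.39 + 301 + 111.04 = 803.43 kJ/kg
Q = ṁ·Δh = 258.5 kg/min × 803.43 kJ/kg = 207690 kJ/min
|Q| = 3461.4 kW = 12461 MJ/h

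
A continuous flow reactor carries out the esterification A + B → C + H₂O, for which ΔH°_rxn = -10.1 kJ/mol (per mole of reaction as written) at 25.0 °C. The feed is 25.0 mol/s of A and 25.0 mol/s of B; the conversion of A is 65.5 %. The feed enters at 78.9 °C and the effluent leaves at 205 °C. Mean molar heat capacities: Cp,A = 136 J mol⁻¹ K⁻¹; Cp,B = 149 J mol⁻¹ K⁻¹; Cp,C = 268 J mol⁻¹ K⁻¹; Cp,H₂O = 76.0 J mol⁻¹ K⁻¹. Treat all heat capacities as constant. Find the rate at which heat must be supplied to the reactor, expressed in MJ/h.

Q_in = 3270 MJ/h

Extent of reaction ξ = 0.655 × 25.0 = 16.375 mol/s
Reaction term: ξ·ΔH°_rxn = 16.375 × -10.1 = -165.39 kJ/s
Sensible, feed 78.9→25 °C: -384.04 kJ/s
Outlet flows (mol/s): A 8.625, B 8.625, C 16.375, H₂O 16.375
Sensible, products 25→205 °C: 1456.4 kJ/s
Q = ΔH = 906.98 kJ/s = 906.98 kW
Heat supplied = 3265.1 MJ/h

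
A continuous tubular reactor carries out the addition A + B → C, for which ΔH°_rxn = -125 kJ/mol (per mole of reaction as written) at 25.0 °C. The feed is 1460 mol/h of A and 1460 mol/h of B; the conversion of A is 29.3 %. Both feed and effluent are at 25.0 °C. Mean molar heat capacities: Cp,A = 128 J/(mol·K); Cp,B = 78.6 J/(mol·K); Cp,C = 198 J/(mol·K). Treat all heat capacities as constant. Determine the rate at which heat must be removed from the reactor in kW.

Extent of reaction ξ = 0.293 × 1460 = 427.78 mol/h
Reaction term: ξ·ΔH°_rxn = 427.78 × -125 = -53472 kJ/h
Q = ΔH = -53472 kJ/h = -14.853 kW
Heat removed = 14.853 kW

Q_out = 14.9 kW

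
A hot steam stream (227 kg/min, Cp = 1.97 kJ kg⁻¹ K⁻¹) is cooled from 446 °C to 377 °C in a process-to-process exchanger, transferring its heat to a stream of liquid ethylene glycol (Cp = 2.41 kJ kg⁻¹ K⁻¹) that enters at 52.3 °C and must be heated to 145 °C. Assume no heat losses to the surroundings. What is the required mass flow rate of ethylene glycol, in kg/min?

ṁ_c = 138 kg/min

Heat released by hot stream: Q = 227 × 1.97 × (446 − 377) = 30856 kJ/min
Energy balance on cold side (adiabatic exchanger): Q = ṁ_c·Cp_c·(T_c,out − T_c,in)
ṁ_c = 30856 / [2.41 × (145 − 52.3)] = 138.12 kg/min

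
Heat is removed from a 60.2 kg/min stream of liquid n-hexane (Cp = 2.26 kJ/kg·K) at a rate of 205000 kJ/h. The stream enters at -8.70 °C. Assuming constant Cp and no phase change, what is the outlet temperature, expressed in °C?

Q = 205000 kJ/h = 3416.7 kJ/min
ΔT = Q/(ṁ·Cp) = 3416.7/(60.2×2.26) = 25.113 K
T_out = -8.70 − 25.113 = -33.813 °C

T_out = -33.8 °C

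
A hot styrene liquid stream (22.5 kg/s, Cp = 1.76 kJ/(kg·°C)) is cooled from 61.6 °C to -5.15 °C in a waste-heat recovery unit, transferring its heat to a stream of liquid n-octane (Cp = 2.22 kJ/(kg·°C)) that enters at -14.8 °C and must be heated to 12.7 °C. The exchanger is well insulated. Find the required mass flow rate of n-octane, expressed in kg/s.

ṁ_c = 43.3 kg/s

Heat released by hot stream: Q = 22.5 × 1.76 × (61.6 − -5.15) = 2643.3 kJ/s
Energy balance on cold side (adiabatic exchanger): Q = ṁ_c·Cp_c·(T_c,out − T_c,in)
ṁ_c = 2643.3 / [2.22 × (12.7 − -14.8)] = 43.297 kg/s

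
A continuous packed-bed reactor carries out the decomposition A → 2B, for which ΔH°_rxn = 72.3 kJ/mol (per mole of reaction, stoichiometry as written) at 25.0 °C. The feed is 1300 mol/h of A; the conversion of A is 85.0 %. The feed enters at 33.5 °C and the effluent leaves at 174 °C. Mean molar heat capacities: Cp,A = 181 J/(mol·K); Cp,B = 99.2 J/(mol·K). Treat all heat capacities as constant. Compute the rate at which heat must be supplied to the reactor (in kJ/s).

Q_in = 32.2 kJ/s

Extent of reaction ξ = 0.850 × 1300 = 1105 mol/h
Reaction term: ξ·ΔH°_rxn = 1105 × 72.3 = 79892 kJ/h
Sensible, feed 33.5→25 °C: -2000 kJ/h
Outlet flows (mol/h): A 195, B 2210
Sensible, products 25→174 °C: 37925 kJ/h
Q = ΔH = 115820 kJ/h = 32.171 kW
Heat supplied = 32.171 kJ/s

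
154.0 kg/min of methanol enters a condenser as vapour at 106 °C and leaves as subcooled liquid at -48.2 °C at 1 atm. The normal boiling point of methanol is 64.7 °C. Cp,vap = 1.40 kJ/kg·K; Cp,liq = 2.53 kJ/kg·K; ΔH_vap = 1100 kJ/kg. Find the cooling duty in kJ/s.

vapour 106→64.7 °C: -57.82 kJ/kg
condensation at 64.7 °C: -1100 kJ/kg
liquid 64.7→-48.2 °C: -285.64 kJ/kg
Δh = -57.82 + -1100 + -285.64 = -1443.5 kJ/kg
Q = ṁ·Δh = 154.0 kg/min × -1443.5 kJ/kg = -222290 kJ/min
|Q| = 3704.9 kW

Q_c = 3700 kJ/s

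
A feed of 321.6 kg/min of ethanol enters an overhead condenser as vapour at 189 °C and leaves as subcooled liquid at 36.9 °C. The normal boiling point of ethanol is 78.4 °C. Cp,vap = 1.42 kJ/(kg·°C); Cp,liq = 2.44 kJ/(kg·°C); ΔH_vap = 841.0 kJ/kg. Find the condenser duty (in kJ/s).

Q_c = 5890 kJ/s

vapour 189→78.4 °C: -157.05 kJ/kg
condensation at 78.4 °C: -841 kJ/kg
liquid 78.4→36.9 °C: -101.26 kJ/kg
Δh = -157.05 + -841 + -101.26 = -1099.3 kJ/kg
Q = ṁ·Δh = 321.6 kg/min × -1099.3 kJ/kg = -353540 kJ/min
|Q| = 5892.3 kW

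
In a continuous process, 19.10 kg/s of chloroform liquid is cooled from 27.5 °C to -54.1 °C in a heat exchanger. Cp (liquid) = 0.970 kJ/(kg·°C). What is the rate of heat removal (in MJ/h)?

Q_c = 5440 MJ/h

Q = ṁ·Cp·ΔT = 19.10 × 0.970 × (-54.1 − 27.5) = -1511.8 kJ/s
Cooling duty = 5442.5 MJ/h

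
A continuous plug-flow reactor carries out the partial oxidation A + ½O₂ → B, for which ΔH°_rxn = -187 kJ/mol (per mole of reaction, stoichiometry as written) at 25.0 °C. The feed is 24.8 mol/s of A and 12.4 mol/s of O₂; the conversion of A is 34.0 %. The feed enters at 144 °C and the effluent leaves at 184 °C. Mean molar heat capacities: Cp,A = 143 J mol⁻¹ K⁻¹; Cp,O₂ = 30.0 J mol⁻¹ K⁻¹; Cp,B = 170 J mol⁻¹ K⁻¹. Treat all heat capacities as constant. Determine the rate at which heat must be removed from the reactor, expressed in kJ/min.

Extent of reaction ξ = 0.340 × 24.8 = 8.432 mol/s
Reaction term: ξ·ΔH°_rxn = 8.432 × -187 = -1576.8 kJ/s
Sensible, feed 144→25 °C: -466.29 kJ/s
Outlet flows (mol/s): A 16.368, O₂ 8.184, B 8.432
Sensible, products 25→184 °C: 639.11 kJ/s
Q = ΔH = -1404 kJ/s = -1404 kW
Heat removed = 84238 kJ/min

Q_out = 84200 kJ/min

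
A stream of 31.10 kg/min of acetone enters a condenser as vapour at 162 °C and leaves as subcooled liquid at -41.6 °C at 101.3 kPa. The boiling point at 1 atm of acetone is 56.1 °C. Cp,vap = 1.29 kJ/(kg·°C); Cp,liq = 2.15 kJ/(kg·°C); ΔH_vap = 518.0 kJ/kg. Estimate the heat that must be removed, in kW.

vapour 162→56.1 °C: -136.61 kJ/kg
condensation at 56.1 °C: -518 kJ/kg
liquid 56.1→-41.6 °C: -210.06 kJ/kg
Δh = -136.61 + -518 + -210.06 = -864.67 kJ/kg
Q = ṁ·Δh = 31.10 kg/min × -864.67 kJ/kg = -26891 kJ/min
|Q| = 448.19 kW

Q_c = 448 kW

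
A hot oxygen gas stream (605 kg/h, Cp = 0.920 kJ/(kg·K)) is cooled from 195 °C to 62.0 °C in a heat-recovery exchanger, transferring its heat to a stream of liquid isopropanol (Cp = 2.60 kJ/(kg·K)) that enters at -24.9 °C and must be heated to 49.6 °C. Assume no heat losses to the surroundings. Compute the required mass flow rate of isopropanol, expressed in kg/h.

ṁ_c = 382 kg/h

Heat released by hot stream: Q = 605 × 0.920 × (195 − 62.0) = 74028 kJ/h
Energy balance on cold side (adiabatic exchanger): Q = ṁ_c·Cp_c·(T_c,out − T_c,in)
ṁ_c = 74028 / [2.60 × (49.6 − -24.9)] = 382.18 kg/h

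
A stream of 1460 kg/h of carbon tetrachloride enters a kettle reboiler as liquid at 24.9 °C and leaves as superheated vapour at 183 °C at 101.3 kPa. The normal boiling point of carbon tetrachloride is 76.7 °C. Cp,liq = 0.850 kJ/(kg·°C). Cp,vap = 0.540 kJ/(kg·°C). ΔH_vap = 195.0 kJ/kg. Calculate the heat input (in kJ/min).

Q = 7210 kJ/min

liquid 24.9→76.7 °C: 44.03 kJ/kg
vaporisation at 76.7 °C: 195 kJ/kg
vapour 76.7→183 °C: 57.402 kJ/kg
Δh = 44.03 + 195 + 57.402 = 296.43 kJ/kg
Q = ṁ·Δh = 1460 kg/h × 296.43 kJ/kg = 432790 kJ/h
|Q| = 120.22 kW = 7213.2 kJ/min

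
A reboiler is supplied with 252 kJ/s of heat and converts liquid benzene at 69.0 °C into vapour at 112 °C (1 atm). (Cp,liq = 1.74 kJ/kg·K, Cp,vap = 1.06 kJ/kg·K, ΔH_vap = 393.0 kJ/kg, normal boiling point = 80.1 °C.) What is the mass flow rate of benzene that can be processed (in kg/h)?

Δh = 1.74×(80.1−69.0) + 393.0 + 1.06×(112−80.1) = 446.13 kJ/kg
Q = 252 kJ/s = 252 kJ/s = 907200 kJ/h
ṁ = Q/Δh = 907200 / 446.13 = 2033.5 kg/h

ṁ = 2030 kg/h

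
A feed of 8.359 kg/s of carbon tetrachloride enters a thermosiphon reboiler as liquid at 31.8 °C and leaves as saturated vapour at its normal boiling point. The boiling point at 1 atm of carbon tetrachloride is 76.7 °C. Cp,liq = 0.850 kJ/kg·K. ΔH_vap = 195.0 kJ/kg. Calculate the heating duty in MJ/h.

Q = 7020 MJ/h

liquid 31.8→76.7 °C: 38.165 kJ/kg
vaporisation at 76.7 °C: 195 kJ/kg
Δh = 38.165 + 195 = 233.17 kJ/kg
Q = ṁ·Δh = 8.359 kg/s × 233.17 kJ/kg = 1949 kJ/s
|Q| = 1949 kW = 7016.5 MJ/h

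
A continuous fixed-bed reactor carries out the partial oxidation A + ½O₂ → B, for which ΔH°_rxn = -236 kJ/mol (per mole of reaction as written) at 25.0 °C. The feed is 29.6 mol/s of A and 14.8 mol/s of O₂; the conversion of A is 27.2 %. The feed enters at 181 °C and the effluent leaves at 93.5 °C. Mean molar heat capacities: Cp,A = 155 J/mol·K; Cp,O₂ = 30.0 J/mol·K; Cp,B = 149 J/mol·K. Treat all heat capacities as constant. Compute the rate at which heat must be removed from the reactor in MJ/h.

Extent of reaction ξ = 0.272 × 29.6 = 8.0512 mol/s
Reaction term: ξ·ΔH°_rxn = 8.0512 × -236 = -1900.1 kJ/s
Sensible, feed 181→25 °C: -784.99 kJ/s
Outlet flows (mol/s): A 21.549, O₂ 10.774, B 8.0512
Sensible, products 25→93.5 °C: 333.11 kJ/s
Q = ΔH = -2352 kJ/s = -2352 kW
Heat removed = 8467.1 MJ/h

Q_out = 8470 MJ/h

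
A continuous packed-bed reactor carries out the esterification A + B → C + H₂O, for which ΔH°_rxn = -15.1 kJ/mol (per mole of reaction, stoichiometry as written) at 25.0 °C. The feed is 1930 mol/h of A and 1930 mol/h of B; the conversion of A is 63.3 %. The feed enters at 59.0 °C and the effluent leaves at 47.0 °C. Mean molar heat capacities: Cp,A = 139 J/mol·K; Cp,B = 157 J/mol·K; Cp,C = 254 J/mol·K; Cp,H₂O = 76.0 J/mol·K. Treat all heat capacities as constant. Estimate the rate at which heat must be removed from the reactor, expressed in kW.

Extent of reaction ξ = 0.633 × 1930 = 1221.7 mol/h
Reaction term: ξ·ΔH°_rxn = 1221.7 × -15.1 = -18448 kJ/h
Sensible, feed 59.0→25 °C: -19424 kJ/h
Outlet flows (mol/h): A 708.31, B 708.31, C 1221.7, H₂O 1221.7
Sensible, products 25→47.0 °C: 13482 kJ/h
Q = ΔH = -24389 kJ/h = -6.7747 kW
Heat removed = 6.7747 kW

Q_out = 6.77 kW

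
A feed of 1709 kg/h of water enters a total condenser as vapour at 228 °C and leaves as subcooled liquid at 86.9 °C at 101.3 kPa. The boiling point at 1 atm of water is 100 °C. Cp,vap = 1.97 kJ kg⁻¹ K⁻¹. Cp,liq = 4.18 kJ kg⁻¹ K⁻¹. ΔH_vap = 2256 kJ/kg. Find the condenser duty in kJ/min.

vapour 228→100 °C: -252.16 kJ/kg
condensation at 100 °C: -2256 kJ/kg
liquid 100→86.9 °C: -54.758 kJ/kg
Δh = -252.16 + -2256 + -54.758 = -2562.9 kJ/kg
Q = ṁ·Δh = 1709 kg/h × -2562.9 kJ/kg = -4.38e+06 kJ/h
|Q| = 1216.7 kW = 73000 kJ/min

Q_c = 73000 kJ/min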